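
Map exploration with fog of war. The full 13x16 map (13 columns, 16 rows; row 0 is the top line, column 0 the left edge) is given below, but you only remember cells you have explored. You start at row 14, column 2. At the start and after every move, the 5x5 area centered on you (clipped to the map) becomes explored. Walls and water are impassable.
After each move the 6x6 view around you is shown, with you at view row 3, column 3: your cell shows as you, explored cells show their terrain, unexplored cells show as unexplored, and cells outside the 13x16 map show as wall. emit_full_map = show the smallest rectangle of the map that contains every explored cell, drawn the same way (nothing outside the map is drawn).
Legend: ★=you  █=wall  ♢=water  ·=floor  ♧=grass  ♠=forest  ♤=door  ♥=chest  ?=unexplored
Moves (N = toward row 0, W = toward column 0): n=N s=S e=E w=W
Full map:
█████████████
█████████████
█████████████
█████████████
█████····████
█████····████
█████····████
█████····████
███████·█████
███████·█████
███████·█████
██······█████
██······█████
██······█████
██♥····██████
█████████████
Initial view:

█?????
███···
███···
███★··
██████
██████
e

??????
██····
██····
██♥★··
██████
██████

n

??????
?█····
██····
██·★··
██♥···
██████

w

█?????
███···
███···
███★··
███♥··
██████

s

███···
███···
███···
███★··
██████
██████

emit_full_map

██····
██····
██····
██★···
██████

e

██····
██····
██····
██♥★··
██████
██████

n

??????
██····
██····
██·★··
██♥···
██████

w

█?????
███···
███···
███★··
███♥··
██████

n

█?????
██████
███···
███★··
███···
███♥··

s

██████
███···
███···
███★··
███♥··
██████

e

█████?
██····
██····
██·★··
██♥···
██████

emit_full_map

█████?
██····
██····
██·★··
██♥···
██████

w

██████
███···
███···
███★··
███♥··
██████

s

███···
███···
███···
███★··
██████
██████


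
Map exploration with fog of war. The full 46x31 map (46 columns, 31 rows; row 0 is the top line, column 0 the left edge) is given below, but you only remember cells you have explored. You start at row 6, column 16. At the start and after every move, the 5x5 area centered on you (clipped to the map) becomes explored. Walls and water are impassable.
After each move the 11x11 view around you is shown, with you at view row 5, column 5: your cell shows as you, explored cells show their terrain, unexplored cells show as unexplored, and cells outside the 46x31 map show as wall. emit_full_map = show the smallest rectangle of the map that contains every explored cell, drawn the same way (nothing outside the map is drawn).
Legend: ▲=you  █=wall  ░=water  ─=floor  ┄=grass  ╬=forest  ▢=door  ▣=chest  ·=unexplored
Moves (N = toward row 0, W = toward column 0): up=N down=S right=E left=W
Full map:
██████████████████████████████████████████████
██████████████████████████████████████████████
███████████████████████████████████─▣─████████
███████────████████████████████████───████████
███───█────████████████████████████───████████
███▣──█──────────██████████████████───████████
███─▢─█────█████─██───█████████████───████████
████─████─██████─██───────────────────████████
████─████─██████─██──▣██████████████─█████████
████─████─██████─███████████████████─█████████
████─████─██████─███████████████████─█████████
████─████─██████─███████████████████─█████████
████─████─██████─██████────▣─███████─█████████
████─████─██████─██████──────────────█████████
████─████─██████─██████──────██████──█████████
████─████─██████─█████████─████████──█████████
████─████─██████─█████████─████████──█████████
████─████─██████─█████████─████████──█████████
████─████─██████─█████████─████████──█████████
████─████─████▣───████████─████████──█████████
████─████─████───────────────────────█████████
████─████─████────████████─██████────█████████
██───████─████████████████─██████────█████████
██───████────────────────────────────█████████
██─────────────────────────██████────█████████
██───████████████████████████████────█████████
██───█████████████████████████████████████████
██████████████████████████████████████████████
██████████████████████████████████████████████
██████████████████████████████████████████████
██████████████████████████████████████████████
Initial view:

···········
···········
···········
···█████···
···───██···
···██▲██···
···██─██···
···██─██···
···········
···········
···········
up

···········
···········
···········
···█████···
···█████···
···──▲██···
···██─██···
···██─██···
···██─██···
···········
···········

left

···········
···········
···········
···██████··
···██████··
···──▲─██··
···███─██··
···███─██··
····██─██··
···········
···········

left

···········
···········
···········
···███████·
···███████·
···──▲──██·
···████─██·
···████─██·
·····██─██·
···········
···········

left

···········
···········
···········
···████████
···████████
···──▲───██
···█████─██
···█████─██
······██─██
···········
···········

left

···········
···········
···········
···─███████
···─███████
···──▲────█
···─█████─█
···██████─█
·······██─█
···········
···········

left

···········
···········
···········
···──██████
···──██████
···──▲─────
···──█████─
···─██████─
········██─
···········
···········

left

···········
···········
···········
···───█████
···───█████
···──▲─────
···───█████
···█─██████
·········██
···········
···········

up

███████████
···········
···········
···█████···
···───█████
···──▲█████
···────────
···───█████
···█─██████
·········██
···········

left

███████████
···········
···········
···██████··
···────████
···──▲─████
···────────
···────████
····█─█████
··········█
···········

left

███████████
···········
···········
···███████·
···█────███
···█─▲──███
···█───────
···█────███
·····█─████
···········
···········

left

███████████
···········
···········
···████████
···██────██
···─█▲───██
···─█──────
···─█────██
······█─███
···········
···········

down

···········
···········
···████████
···██────██
···─█────██
···─█▲─────
···─█────██
···████─███
···········
···········
···········

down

···········
···████████
···██────██
···─█────██
···─█──────
···─█▲───██
···████─███
···████─···
···········
···········
···········

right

···········
··████████·
··██────███
··─█────███
··─█───────
··─█─▲──███
··████─████
··████─█···
···········
···········
···········

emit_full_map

████████······
██────████████
─█────████████
─█──────────██
─█─▲──█████─██
████─██████─██
████─█···██─██

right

···········
·████████··
·██────████
·─█────████
·─█────────
·─█──▲─████
·████─█████
·████─██··█
···········
···········
···········

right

···········
████████···
██────█████
─█────█████
─█─────────
─█───▲█████
████─██████
████─███·██
···········
···········
···········

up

···········
···········
████████···
██────█████
─█────█████
─█───▲─────
─█────█████
████─██████
████─███·██
···········
···········

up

███████████
···········
···········
████████···
██────█████
─█───▲█████
─█─────────
─█────█████
████─██████
████─███·██
···········

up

███████████
███████████
···········
···█████···
████████···
██───▲█████
─█────█████
─█─────────
─█────█████
████─██████
████─███·██

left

███████████
███████████
···········
···██████··
·████████··
·██──▲─████
·─█────████
·─█────────
·─█────████
·████─█████
·████─███·█

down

███████████
···········
···██████··
·████████··
·██────████
·─█──▲─████
·─█────────
·─█────████
·████─█████
·████─███·█
···········

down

···········
···██████··
·████████··
·██────████
·─█────████
·─█──▲─────
·─█────████
·████─█████
·████─███·█
···········
···········

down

···██████··
·████████··
·██────████
·─█────████
·─█────────
·─█──▲─████
·████─█████
·████─███·█
···········
···········
···········

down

·████████··
·██────████
·─█────████
·─█────────
·─█────████
·████▲█████
·████─███·█
···██─██···
···········
···········
···········

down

·██────████
·─█────████
·─█────────
·─█────████
·████─█████
·████▲███·█
···██─██···
···██─██···
···········
···········
···········

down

·─█────████
·─█────────
·─█────████
·████─█████
·████─███·█
···██▲██···
···██─██···
···██─██···
···········
···········
···········

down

·─█────────
·─█────████
·████─█████
·████─███·█
···██─██···
···██▲██···
···██─██···
···██─██···
···········
···········
···········

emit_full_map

··██████······
████████······
██────████████
─█────████████
─█──────────██
─█────█████─██
████─██████─██
████─███·██─██
··██─██·······
··██▲██·······
··██─██·······
··██─██·······


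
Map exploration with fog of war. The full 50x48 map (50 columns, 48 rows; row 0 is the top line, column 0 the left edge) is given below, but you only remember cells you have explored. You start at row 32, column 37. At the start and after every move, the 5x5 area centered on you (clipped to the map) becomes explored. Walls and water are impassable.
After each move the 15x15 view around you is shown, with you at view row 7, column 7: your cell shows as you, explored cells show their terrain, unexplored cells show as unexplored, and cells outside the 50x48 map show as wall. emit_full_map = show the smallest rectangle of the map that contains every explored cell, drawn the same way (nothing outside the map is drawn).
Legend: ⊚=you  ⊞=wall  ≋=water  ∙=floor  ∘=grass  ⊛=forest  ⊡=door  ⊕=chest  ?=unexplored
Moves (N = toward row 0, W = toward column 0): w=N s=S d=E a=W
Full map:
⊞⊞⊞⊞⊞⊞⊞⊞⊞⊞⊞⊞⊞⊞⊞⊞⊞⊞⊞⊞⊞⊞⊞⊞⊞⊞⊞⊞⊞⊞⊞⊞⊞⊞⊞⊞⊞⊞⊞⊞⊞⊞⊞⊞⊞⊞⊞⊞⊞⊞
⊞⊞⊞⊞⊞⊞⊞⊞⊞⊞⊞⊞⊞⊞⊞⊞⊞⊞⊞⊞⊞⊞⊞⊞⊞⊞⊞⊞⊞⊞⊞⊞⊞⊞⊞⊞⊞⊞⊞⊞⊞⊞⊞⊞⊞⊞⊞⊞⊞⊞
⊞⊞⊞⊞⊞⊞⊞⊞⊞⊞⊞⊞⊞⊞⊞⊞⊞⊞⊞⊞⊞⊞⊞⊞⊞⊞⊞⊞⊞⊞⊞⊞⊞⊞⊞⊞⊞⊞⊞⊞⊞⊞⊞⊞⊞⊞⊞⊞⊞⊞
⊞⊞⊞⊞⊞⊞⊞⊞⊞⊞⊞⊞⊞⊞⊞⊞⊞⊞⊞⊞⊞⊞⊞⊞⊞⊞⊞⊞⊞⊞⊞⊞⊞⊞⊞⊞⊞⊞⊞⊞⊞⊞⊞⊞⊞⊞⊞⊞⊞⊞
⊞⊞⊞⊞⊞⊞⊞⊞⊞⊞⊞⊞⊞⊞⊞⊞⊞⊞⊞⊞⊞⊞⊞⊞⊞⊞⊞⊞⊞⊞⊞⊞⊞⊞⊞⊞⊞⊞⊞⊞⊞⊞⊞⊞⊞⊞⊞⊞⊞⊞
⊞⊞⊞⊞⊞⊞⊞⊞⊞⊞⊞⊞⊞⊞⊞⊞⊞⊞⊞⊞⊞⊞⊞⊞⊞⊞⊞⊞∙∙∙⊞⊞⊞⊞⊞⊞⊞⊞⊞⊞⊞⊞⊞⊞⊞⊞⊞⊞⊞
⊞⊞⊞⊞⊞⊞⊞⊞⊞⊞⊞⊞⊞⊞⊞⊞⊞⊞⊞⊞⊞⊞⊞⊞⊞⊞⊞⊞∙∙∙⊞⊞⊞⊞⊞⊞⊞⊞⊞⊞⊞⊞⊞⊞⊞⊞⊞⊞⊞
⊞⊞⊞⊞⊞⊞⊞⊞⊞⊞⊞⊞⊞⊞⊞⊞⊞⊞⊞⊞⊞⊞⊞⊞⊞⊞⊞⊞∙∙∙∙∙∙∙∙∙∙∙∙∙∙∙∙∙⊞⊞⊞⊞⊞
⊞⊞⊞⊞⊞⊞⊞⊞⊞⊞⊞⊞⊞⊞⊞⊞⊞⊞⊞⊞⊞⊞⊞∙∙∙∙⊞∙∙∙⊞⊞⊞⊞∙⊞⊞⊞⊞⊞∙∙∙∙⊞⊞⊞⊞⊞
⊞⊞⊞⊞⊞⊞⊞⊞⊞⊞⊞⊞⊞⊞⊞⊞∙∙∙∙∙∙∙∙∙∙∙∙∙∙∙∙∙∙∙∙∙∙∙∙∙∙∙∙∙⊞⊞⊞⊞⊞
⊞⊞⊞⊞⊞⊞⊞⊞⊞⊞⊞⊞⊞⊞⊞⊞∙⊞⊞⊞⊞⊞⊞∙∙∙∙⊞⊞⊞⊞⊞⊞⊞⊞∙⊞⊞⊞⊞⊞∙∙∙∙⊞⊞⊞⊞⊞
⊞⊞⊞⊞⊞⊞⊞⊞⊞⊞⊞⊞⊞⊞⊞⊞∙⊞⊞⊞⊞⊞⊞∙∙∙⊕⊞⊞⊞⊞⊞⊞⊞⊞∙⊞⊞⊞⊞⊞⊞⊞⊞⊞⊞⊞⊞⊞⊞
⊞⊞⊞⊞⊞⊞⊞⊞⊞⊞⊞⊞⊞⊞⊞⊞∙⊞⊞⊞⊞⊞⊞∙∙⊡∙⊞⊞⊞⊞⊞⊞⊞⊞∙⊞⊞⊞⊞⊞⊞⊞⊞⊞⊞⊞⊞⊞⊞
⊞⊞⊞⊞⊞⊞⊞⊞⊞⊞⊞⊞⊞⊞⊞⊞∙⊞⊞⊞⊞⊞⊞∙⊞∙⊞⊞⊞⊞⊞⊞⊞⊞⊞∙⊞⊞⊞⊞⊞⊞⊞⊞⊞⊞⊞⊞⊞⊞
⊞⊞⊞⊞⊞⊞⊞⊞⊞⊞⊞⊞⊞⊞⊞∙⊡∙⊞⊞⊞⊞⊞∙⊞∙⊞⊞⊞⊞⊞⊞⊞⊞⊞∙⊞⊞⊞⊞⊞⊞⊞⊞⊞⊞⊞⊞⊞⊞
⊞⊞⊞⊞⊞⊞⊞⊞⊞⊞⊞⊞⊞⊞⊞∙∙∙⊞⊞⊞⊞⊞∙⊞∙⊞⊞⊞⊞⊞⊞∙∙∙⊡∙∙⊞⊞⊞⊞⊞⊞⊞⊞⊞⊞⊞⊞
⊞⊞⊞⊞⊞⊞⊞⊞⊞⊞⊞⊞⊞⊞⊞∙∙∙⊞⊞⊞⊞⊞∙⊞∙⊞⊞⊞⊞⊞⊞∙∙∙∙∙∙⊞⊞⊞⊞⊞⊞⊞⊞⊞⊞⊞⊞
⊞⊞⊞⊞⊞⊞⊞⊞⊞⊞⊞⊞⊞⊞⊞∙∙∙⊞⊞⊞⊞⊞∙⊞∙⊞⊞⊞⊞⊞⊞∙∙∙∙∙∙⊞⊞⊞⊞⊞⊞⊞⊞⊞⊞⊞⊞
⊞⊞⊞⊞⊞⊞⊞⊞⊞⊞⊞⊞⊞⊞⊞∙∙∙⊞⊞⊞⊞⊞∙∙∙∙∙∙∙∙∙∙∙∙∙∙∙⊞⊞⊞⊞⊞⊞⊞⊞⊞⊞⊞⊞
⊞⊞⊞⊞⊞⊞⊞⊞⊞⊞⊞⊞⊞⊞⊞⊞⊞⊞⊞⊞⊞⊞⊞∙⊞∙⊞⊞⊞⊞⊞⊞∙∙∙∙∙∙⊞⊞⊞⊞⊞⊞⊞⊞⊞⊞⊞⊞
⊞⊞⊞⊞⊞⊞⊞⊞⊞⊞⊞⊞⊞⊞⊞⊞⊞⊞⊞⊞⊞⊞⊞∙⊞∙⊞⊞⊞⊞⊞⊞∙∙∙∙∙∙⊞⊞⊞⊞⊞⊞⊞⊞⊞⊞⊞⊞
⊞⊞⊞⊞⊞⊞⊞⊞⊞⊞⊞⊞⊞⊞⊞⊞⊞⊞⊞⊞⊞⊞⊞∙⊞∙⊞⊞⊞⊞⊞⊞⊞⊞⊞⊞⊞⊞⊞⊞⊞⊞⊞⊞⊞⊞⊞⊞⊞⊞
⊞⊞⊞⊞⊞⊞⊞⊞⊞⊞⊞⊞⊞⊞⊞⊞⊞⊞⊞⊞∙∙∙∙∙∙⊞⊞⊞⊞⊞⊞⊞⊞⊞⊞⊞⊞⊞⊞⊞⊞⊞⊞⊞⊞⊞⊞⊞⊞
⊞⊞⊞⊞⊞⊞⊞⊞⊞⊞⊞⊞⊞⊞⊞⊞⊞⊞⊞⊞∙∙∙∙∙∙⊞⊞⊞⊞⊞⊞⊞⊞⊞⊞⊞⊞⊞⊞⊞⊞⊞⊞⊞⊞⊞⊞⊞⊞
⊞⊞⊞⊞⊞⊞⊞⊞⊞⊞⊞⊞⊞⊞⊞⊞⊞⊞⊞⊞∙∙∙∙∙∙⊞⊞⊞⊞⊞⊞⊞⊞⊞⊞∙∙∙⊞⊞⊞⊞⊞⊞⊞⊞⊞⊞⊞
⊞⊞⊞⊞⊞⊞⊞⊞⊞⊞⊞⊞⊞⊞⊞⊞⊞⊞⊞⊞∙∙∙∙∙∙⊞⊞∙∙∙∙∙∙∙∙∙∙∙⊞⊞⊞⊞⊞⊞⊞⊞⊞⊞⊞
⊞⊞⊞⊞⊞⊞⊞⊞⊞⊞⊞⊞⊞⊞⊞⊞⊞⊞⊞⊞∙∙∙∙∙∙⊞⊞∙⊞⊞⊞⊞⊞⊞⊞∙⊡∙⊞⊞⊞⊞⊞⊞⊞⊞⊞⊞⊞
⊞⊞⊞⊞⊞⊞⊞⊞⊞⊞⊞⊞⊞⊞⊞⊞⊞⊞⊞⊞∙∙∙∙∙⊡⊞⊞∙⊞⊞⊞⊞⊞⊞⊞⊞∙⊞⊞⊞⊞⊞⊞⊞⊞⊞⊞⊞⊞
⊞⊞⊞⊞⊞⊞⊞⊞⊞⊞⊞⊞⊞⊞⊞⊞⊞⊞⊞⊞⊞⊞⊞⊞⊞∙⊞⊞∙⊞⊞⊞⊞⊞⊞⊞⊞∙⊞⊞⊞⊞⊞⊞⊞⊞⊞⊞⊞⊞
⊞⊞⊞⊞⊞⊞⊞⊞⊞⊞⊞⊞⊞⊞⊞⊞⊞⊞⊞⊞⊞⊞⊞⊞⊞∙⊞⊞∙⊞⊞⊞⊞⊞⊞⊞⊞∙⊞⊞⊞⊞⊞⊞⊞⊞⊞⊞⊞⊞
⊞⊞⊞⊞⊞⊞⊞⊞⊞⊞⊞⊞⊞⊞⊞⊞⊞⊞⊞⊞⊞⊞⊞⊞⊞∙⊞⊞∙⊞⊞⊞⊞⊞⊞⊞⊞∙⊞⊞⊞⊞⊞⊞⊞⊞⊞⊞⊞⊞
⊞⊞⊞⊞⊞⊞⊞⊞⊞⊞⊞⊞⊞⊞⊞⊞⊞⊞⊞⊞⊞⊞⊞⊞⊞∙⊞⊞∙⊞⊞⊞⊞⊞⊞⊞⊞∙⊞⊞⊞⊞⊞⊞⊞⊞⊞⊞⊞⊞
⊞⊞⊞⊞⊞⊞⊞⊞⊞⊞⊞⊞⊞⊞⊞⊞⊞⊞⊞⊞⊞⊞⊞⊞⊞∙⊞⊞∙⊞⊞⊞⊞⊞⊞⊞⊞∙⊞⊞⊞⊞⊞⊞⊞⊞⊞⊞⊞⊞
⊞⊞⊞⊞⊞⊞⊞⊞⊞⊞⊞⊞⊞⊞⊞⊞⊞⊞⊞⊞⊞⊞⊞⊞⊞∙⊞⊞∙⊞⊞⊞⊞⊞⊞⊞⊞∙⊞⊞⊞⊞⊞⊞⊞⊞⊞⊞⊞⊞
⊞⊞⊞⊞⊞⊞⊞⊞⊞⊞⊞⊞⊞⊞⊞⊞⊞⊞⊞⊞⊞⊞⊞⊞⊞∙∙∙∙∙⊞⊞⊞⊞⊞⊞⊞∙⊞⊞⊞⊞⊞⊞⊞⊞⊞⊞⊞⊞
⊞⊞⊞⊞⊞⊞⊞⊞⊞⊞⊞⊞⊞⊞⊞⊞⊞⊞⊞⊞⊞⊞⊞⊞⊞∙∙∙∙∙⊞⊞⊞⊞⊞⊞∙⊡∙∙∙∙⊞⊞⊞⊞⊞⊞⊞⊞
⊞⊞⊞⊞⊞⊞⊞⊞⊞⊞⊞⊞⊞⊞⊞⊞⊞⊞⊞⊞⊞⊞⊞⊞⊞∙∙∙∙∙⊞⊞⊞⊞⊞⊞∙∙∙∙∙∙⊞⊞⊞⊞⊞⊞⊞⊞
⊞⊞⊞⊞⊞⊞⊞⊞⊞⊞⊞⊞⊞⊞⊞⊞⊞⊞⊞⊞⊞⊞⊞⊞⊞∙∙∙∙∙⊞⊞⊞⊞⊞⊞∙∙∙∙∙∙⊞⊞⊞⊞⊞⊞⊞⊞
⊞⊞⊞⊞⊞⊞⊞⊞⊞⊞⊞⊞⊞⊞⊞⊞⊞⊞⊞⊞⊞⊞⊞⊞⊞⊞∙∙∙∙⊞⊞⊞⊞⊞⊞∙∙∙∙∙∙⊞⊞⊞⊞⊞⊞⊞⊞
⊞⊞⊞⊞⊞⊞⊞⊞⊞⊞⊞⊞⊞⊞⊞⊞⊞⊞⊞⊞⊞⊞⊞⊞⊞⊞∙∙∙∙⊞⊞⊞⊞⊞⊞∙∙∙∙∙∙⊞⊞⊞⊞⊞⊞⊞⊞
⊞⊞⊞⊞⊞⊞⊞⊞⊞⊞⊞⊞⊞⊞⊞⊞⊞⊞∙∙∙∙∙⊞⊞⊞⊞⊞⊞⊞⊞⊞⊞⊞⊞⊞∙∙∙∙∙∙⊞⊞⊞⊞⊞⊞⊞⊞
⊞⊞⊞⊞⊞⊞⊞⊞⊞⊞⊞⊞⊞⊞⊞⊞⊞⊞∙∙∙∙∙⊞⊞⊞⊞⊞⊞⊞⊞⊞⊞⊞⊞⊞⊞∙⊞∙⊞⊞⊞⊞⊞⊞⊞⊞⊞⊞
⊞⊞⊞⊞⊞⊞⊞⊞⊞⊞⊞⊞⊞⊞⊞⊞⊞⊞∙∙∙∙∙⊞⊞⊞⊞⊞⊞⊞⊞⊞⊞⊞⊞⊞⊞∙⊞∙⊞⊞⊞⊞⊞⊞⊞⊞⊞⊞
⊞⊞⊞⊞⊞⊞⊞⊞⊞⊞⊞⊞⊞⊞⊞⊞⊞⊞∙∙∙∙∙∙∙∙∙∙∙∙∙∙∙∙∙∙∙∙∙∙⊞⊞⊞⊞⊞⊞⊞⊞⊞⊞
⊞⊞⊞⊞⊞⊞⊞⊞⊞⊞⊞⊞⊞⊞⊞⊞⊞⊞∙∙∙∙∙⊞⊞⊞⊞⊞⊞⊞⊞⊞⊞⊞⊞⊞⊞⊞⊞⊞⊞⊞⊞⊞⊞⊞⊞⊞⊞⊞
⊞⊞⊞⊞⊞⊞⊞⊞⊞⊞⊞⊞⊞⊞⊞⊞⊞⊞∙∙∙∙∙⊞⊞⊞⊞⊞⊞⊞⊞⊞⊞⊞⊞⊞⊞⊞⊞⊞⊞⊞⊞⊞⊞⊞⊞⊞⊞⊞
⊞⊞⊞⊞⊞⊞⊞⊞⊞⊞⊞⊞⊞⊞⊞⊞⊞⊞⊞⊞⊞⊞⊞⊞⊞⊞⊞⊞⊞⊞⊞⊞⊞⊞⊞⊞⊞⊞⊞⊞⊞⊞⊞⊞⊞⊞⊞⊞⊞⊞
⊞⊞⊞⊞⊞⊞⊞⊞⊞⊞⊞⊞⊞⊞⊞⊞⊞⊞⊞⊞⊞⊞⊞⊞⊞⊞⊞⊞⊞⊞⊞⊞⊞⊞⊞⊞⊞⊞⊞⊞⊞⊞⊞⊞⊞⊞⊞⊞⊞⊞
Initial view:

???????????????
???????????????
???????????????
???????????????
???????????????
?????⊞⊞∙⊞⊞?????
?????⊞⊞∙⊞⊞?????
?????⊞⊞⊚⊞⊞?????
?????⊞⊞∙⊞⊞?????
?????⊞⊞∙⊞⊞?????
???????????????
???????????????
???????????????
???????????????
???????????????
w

???????????????
???????????????
???????????????
???????????????
???????????????
?????⊞⊞∙⊞⊞?????
?????⊞⊞∙⊞⊞?????
?????⊞⊞⊚⊞⊞?????
?????⊞⊞∙⊞⊞?????
?????⊞⊞∙⊞⊞?????
?????⊞⊞∙⊞⊞?????
???????????????
???????????????
???????????????
???????????????

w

???????????????
???????????????
???????????????
???????????????
???????????????
?????⊞⊞∙⊞⊞?????
?????⊞⊞∙⊞⊞?????
?????⊞⊞⊚⊞⊞?????
?????⊞⊞∙⊞⊞?????
?????⊞⊞∙⊞⊞?????
?????⊞⊞∙⊞⊞?????
?????⊞⊞∙⊞⊞?????
???????????????
???????????????
???????????????

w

???????????????
???????????????
???????????????
???????????????
???????????????
?????⊞⊞∙⊞⊞?????
?????⊞⊞∙⊞⊞?????
?????⊞⊞⊚⊞⊞?????
?????⊞⊞∙⊞⊞?????
?????⊞⊞∙⊞⊞?????
?????⊞⊞∙⊞⊞?????
?????⊞⊞∙⊞⊞?????
?????⊞⊞∙⊞⊞?????
???????????????
???????????????

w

???????????????
???????????????
???????????????
???????????????
???????????????
?????⊞∙⊡∙⊞?????
?????⊞⊞∙⊞⊞?????
?????⊞⊞⊚⊞⊞?????
?????⊞⊞∙⊞⊞?????
?????⊞⊞∙⊞⊞?????
?????⊞⊞∙⊞⊞?????
?????⊞⊞∙⊞⊞?????
?????⊞⊞∙⊞⊞?????
?????⊞⊞∙⊞⊞?????
???????????????

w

???????????????
???????????????
???????????????
???????????????
???????????????
?????∙∙∙∙⊞?????
?????⊞∙⊡∙⊞?????
?????⊞⊞⊚⊞⊞?????
?????⊞⊞∙⊞⊞?????
?????⊞⊞∙⊞⊞?????
?????⊞⊞∙⊞⊞?????
?????⊞⊞∙⊞⊞?????
?????⊞⊞∙⊞⊞?????
?????⊞⊞∙⊞⊞?????
?????⊞⊞∙⊞⊞?????

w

???????????????
???????????????
???????????????
???????????????
???????????????
?????⊞∙∙∙⊞?????
?????∙∙∙∙⊞?????
?????⊞∙⊚∙⊞?????
?????⊞⊞∙⊞⊞?????
?????⊞⊞∙⊞⊞?????
?????⊞⊞∙⊞⊞?????
?????⊞⊞∙⊞⊞?????
?????⊞⊞∙⊞⊞?????
?????⊞⊞∙⊞⊞?????
?????⊞⊞∙⊞⊞?????

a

???????????????
???????????????
???????????????
???????????????
???????????????
?????⊞⊞∙∙∙⊞????
?????∙∙∙∙∙⊞????
?????⊞⊞⊚⊡∙⊞????
?????⊞⊞⊞∙⊞⊞????
?????⊞⊞⊞∙⊞⊞????
??????⊞⊞∙⊞⊞????
??????⊞⊞∙⊞⊞????
??????⊞⊞∙⊞⊞????
??????⊞⊞∙⊞⊞????
??????⊞⊞∙⊞⊞????

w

???????????????
???????????????
???????????????
???????????????
???????????????
?????⊞⊞⊞⊞⊞?????
?????⊞⊞∙∙∙⊞????
?????∙∙⊚∙∙⊞????
?????⊞⊞∙⊡∙⊞????
?????⊞⊞⊞∙⊞⊞????
?????⊞⊞⊞∙⊞⊞????
??????⊞⊞∙⊞⊞????
??????⊞⊞∙⊞⊞????
??????⊞⊞∙⊞⊞????
??????⊞⊞∙⊞⊞????

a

???????????????
???????????????
???????????????
???????????????
???????????????
?????⊞⊞⊞⊞⊞⊞????
?????⊞⊞⊞∙∙∙⊞???
?????∙∙⊚∙∙∙⊞???
?????⊞⊞⊞∙⊡∙⊞???
?????⊞⊞⊞⊞∙⊞⊞???
??????⊞⊞⊞∙⊞⊞???
???????⊞⊞∙⊞⊞???
???????⊞⊞∙⊞⊞???
???????⊞⊞∙⊞⊞???
???????⊞⊞∙⊞⊞???

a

???????????????
???????????????
???????????????
???????????????
???????????????
?????⊞⊞⊞⊞⊞⊞⊞???
?????⊞⊞⊞⊞∙∙∙⊞??
?????∙∙⊚∙∙∙∙⊞??
?????⊞⊞⊞⊞∙⊡∙⊞??
?????⊞⊞⊞⊞⊞∙⊞⊞??
???????⊞⊞⊞∙⊞⊞??
????????⊞⊞∙⊞⊞??
????????⊞⊞∙⊞⊞??
????????⊞⊞∙⊞⊞??
????????⊞⊞∙⊞⊞??

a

???????????????
???????????????
???????????????
???????????????
???????????????
?????⊞⊞⊞⊞⊞⊞⊞⊞??
?????⊞⊞⊞⊞⊞∙∙∙⊞?
?????∙∙⊚∙∙∙∙∙⊞?
?????⊞⊞⊞⊞⊞∙⊡∙⊞?
?????⊞⊞⊞⊞⊞⊞∙⊞⊞?
????????⊞⊞⊞∙⊞⊞?
?????????⊞⊞∙⊞⊞?
?????????⊞⊞∙⊞⊞?
?????????⊞⊞∙⊞⊞?
?????????⊞⊞∙⊞⊞?

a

???????????????
???????????????
???????????????
???????????????
???????????????
?????⊞⊞⊞⊞⊞⊞⊞⊞⊞?
?????⊞⊞⊞⊞⊞⊞∙∙∙⊞
?????∙∙⊚∙∙∙∙∙∙⊞
?????⊞⊞⊞⊞⊞⊞∙⊡∙⊞
?????⊞⊞⊞⊞⊞⊞⊞∙⊞⊞
?????????⊞⊞⊞∙⊞⊞
??????????⊞⊞∙⊞⊞
??????????⊞⊞∙⊞⊞
??????????⊞⊞∙⊞⊞
??????????⊞⊞∙⊞⊞

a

???????????????
???????????????
???????????????
???????????????
???????????????
?????⊞⊞⊞⊞⊞⊞⊞⊞⊞⊞
?????⊞⊞⊞⊞⊞⊞⊞∙∙∙
?????∙∙⊚∙∙∙∙∙∙∙
?????⊞⊞⊞⊞⊞⊞⊞∙⊡∙
?????⊞⊞⊞⊞⊞⊞⊞⊞∙⊞
??????????⊞⊞⊞∙⊞
???????????⊞⊞∙⊞
???????????⊞⊞∙⊞
???????????⊞⊞∙⊞
???????????⊞⊞∙⊞

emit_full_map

⊞⊞⊞⊞⊞⊞⊞⊞⊞⊞?
⊞⊞⊞⊞⊞⊞⊞∙∙∙⊞
∙∙⊚∙∙∙∙∙∙∙⊞
⊞⊞⊞⊞⊞⊞⊞∙⊡∙⊞
⊞⊞⊞⊞⊞⊞⊞⊞∙⊞⊞
?????⊞⊞⊞∙⊞⊞
??????⊞⊞∙⊞⊞
??????⊞⊞∙⊞⊞
??????⊞⊞∙⊞⊞
??????⊞⊞∙⊞⊞
??????⊞⊞∙⊞⊞
??????⊞⊞∙⊞⊞


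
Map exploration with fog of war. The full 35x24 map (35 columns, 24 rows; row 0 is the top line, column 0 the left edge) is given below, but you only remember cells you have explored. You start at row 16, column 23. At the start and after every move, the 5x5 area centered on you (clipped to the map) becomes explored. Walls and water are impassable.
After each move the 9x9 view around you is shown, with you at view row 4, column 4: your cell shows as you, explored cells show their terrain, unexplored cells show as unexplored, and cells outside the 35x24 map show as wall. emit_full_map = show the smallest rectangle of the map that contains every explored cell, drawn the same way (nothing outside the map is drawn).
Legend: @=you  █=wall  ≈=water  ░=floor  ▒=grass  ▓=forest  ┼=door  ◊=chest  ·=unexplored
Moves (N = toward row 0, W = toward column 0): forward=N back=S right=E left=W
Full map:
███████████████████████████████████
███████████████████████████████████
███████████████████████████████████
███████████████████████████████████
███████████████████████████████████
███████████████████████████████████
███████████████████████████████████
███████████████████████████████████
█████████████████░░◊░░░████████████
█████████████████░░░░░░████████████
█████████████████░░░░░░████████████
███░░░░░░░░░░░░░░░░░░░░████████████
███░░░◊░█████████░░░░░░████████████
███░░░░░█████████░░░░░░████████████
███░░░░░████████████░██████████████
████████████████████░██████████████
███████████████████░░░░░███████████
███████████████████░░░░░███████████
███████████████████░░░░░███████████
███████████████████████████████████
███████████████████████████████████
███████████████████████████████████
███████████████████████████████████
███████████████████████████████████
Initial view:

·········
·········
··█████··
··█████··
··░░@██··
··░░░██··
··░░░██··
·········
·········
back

·········
··█████··
··█████··
··░░░██··
··░░@██··
··░░░██··
··█████··
·········
·········

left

·········
···█████·
··░█████·
··░░░░██·
··░░@░██·
··░░░░██·
··██████·
·········
·········

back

···█████·
··░█████·
··░░░░██·
··░░░░██·
··░░@░██·
··██████·
··█████··
·········
·········

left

····█████
···░█████
··░░░░░██
··░░░░░██
··░░@░░██
··███████
··██████·
·········
·········

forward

·········
····█████
··█░█████
··░░░░░██
··░░@░░██
··░░░░░██
··███████
··██████·
·········

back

····█████
··█░█████
··░░░░░██
··░░░░░██
··░░@░░██
··███████
··██████·
·········
·········

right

···█████·
·█░█████·
·░░░░░██·
·░░░░░██·
·░░░@░██·
·███████·
·██████··
·········
·········

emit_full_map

··█████
█░█████
░░░░░██
░░░░░██
░░░@░██
███████
██████·

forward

·········
···█████·
·█░█████·
·░░░░░██·
·░░░@░██·
·░░░░░██·
·███████·
·██████··
·········

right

·········
··█████··
█░█████··
░░░░░██··
░░░░@██··
░░░░░██··
███████··
██████···
·········

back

··█████··
█░█████··
░░░░░██··
░░░░░██··
░░░░@██··
███████··
███████··
·········
·········

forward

·········
··█████··
█░█████··
░░░░░██··
░░░░@██··
░░░░░██··
███████··
███████··
·········

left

·········
···█████·
·█░█████·
·░░░░░██·
·░░░@░██·
·░░░░░██·
·███████·
·███████·
·········

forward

·········
·········
··░█████·
·█░█████·
·░░░@░██·
·░░░░░██·
·░░░░░██·
·███████·
·███████·

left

·········
·········
··█░█████
··█░█████
··░░@░░██
··░░░░░██
··░░░░░██
··███████
··███████

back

·········
··█░█████
··█░█████
··░░░░░██
··░░@░░██
··░░░░░██
··███████
··███████
·········

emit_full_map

█░█████
█░█████
░░░░░██
░░@░░██
░░░░░██
███████
███████

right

·········
·█░█████·
·█░█████·
·░░░░░██·
·░░░@░██·
·░░░░░██·
·███████·
·███████·
·········

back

·█░█████·
·█░█████·
·░░░░░██·
·░░░░░██·
·░░░@░██·
·███████·
·███████·
·········
·········

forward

·········
·█░█████·
·█░█████·
·░░░░░██·
·░░░@░██·
·░░░░░██·
·███████·
·███████·
·········

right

·········
█░█████··
█░█████··
░░░░░██··
░░░░@██··
░░░░░██··
███████··
███████··
·········

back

█░█████··
█░█████··
░░░░░██··
░░░░░██··
░░░░@██··
███████··
███████··
·········
·········

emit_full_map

█░█████
█░█████
░░░░░██
░░░░░██
░░░░@██
███████
███████


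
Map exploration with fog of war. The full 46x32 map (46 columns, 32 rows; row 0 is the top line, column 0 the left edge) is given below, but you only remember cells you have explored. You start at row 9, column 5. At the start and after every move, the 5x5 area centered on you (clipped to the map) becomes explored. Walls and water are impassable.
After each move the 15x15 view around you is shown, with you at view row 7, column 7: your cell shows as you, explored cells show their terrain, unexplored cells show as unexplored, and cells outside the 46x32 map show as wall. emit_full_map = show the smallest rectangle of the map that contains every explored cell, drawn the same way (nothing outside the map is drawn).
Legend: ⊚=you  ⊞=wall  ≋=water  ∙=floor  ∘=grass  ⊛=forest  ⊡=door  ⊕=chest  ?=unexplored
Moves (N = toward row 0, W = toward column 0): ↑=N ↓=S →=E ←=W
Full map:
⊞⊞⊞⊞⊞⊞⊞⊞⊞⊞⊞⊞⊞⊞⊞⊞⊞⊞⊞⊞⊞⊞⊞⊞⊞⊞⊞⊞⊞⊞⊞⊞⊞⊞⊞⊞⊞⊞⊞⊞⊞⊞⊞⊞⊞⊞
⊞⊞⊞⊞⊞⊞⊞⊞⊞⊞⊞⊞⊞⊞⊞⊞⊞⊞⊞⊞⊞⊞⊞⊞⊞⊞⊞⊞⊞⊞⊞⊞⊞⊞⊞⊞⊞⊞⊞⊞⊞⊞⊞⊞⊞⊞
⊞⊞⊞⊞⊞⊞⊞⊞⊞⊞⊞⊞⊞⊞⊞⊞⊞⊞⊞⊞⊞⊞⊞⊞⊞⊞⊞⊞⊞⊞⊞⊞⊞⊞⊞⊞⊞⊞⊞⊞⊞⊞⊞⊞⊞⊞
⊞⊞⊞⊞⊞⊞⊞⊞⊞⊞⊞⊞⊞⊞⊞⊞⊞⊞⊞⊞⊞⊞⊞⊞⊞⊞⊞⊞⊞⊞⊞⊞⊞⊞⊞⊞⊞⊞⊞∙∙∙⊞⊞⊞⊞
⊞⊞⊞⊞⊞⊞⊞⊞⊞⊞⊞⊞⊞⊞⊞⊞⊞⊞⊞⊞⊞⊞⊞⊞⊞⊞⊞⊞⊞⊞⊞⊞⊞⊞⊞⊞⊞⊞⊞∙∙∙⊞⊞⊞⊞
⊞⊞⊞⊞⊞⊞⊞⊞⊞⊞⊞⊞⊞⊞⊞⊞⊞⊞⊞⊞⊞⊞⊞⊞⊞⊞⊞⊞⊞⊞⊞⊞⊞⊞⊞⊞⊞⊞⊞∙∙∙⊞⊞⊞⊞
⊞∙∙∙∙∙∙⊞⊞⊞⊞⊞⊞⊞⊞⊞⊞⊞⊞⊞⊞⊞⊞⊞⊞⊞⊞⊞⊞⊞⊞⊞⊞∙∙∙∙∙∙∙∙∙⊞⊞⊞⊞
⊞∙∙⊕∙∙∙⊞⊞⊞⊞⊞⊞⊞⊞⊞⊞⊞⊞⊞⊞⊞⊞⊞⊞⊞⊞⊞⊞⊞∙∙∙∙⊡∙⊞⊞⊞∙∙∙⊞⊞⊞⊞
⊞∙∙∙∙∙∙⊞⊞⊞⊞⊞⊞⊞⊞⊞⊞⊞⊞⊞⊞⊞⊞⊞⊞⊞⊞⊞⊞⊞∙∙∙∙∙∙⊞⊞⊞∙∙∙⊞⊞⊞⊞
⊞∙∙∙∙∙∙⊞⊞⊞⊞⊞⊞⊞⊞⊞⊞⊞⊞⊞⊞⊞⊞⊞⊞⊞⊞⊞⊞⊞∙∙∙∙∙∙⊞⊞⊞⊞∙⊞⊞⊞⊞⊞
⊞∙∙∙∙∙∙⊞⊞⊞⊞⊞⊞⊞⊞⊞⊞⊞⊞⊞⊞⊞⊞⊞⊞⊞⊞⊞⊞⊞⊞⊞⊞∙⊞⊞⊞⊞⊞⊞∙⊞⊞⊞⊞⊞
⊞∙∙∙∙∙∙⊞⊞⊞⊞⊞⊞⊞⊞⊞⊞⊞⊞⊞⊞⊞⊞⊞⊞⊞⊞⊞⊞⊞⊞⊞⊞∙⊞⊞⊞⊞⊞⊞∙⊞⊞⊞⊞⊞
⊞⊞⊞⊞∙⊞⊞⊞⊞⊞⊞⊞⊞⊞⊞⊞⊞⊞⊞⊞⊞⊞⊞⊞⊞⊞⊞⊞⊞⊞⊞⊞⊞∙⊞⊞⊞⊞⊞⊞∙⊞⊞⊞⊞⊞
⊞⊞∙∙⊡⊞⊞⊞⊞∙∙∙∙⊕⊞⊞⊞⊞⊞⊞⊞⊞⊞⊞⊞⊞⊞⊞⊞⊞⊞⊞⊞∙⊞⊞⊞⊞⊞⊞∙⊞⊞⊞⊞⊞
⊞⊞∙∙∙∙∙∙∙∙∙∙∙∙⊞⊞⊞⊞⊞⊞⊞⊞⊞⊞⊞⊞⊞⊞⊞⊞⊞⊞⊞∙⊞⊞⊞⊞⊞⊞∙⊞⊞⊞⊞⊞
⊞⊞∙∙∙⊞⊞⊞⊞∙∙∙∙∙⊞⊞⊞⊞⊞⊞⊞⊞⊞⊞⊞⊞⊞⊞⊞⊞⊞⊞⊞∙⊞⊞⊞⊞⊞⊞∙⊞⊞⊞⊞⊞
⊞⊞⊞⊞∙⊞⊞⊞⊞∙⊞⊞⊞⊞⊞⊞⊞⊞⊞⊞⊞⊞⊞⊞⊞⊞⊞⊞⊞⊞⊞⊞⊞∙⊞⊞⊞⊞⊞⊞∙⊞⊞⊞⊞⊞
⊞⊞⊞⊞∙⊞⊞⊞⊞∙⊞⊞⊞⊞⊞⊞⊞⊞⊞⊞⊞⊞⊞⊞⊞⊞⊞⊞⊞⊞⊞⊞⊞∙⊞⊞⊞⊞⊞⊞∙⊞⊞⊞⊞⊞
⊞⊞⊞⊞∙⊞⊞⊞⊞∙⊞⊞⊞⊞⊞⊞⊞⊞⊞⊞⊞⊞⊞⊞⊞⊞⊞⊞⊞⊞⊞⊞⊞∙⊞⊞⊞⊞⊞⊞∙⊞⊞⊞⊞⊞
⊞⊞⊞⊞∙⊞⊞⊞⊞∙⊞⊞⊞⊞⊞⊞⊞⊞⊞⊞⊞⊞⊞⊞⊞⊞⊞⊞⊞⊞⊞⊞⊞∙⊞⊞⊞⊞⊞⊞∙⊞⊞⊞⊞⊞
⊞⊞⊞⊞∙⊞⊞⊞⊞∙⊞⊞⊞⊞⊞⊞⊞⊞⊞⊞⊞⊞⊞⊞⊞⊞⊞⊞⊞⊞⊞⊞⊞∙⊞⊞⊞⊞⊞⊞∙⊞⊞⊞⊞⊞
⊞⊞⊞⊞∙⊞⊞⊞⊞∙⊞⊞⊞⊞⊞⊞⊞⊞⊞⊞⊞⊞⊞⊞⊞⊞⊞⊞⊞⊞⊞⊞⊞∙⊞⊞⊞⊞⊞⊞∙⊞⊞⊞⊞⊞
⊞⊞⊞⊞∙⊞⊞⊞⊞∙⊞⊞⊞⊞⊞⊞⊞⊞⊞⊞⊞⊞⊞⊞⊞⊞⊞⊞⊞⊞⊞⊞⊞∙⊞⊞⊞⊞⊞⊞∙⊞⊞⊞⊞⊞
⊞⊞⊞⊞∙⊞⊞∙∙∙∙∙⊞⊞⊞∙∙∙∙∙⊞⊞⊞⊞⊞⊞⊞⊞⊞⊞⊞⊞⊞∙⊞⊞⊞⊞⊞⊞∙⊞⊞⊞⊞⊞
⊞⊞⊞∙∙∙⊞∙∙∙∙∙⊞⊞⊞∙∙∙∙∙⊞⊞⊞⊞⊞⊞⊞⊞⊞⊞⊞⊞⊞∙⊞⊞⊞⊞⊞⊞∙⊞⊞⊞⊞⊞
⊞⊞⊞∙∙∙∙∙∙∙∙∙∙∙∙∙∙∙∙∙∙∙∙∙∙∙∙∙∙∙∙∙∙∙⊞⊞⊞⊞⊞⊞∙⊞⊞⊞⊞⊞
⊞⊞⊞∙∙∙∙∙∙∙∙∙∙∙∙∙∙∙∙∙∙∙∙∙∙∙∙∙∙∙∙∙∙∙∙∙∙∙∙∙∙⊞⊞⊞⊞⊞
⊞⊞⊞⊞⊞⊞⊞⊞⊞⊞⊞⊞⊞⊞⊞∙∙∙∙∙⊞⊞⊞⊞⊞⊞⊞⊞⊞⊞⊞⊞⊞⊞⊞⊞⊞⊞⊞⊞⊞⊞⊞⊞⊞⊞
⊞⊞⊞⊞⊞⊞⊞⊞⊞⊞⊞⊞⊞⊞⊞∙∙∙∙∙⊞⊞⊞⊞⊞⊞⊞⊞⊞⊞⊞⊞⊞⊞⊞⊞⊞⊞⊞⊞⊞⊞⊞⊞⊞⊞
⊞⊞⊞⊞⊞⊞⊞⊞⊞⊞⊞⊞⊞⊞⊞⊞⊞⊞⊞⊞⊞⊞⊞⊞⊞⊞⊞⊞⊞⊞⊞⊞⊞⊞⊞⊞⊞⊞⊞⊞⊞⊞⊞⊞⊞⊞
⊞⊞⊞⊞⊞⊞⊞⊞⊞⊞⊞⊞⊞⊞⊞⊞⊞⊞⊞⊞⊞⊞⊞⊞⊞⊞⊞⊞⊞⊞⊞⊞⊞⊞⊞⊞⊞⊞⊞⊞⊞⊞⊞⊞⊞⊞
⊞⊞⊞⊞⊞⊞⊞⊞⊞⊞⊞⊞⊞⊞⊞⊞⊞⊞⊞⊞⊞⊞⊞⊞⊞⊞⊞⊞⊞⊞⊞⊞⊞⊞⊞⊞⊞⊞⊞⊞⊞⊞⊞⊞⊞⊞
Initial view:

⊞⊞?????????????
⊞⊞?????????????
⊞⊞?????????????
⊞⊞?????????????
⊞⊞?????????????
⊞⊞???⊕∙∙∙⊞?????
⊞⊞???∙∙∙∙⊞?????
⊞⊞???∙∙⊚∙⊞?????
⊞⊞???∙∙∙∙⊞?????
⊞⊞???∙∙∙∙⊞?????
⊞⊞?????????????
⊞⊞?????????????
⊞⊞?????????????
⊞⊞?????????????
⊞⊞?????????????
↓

⊞⊞?????????????
⊞⊞?????????????
⊞⊞?????????????
⊞⊞?????????????
⊞⊞???⊕∙∙∙⊞?????
⊞⊞???∙∙∙∙⊞?????
⊞⊞???∙∙∙∙⊞?????
⊞⊞???∙∙⊚∙⊞?????
⊞⊞???∙∙∙∙⊞?????
⊞⊞???⊞∙⊞⊞⊞?????
⊞⊞?????????????
⊞⊞?????????????
⊞⊞?????????????
⊞⊞?????????????
⊞⊞?????????????

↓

⊞⊞?????????????
⊞⊞?????????????
⊞⊞?????????????
⊞⊞???⊕∙∙∙⊞?????
⊞⊞???∙∙∙∙⊞?????
⊞⊞???∙∙∙∙⊞?????
⊞⊞???∙∙∙∙⊞?????
⊞⊞???∙∙⊚∙⊞?????
⊞⊞???⊞∙⊞⊞⊞?????
⊞⊞???∙⊡⊞⊞⊞?????
⊞⊞?????????????
⊞⊞?????????????
⊞⊞?????????????
⊞⊞?????????????
⊞⊞?????????????

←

⊞⊞⊞????????????
⊞⊞⊞????????????
⊞⊞⊞????????????
⊞⊞⊞???⊕∙∙∙⊞????
⊞⊞⊞???∙∙∙∙⊞????
⊞⊞⊞??∙∙∙∙∙⊞????
⊞⊞⊞??∙∙∙∙∙⊞????
⊞⊞⊞??∙∙⊚∙∙⊞????
⊞⊞⊞??⊞⊞∙⊞⊞⊞????
⊞⊞⊞??∙∙⊡⊞⊞⊞????
⊞⊞⊞????????????
⊞⊞⊞????????????
⊞⊞⊞????????????
⊞⊞⊞????????????
⊞⊞⊞????????????

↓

⊞⊞⊞????????????
⊞⊞⊞????????????
⊞⊞⊞???⊕∙∙∙⊞????
⊞⊞⊞???∙∙∙∙⊞????
⊞⊞⊞??∙∙∙∙∙⊞????
⊞⊞⊞??∙∙∙∙∙⊞????
⊞⊞⊞??∙∙∙∙∙⊞????
⊞⊞⊞??⊞⊞⊚⊞⊞⊞????
⊞⊞⊞??∙∙⊡⊞⊞⊞????
⊞⊞⊞??∙∙∙∙∙?????
⊞⊞⊞????????????
⊞⊞⊞????????????
⊞⊞⊞????????????
⊞⊞⊞????????????
⊞⊞⊞????????????

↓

⊞⊞⊞????????????
⊞⊞⊞???⊕∙∙∙⊞????
⊞⊞⊞???∙∙∙∙⊞????
⊞⊞⊞??∙∙∙∙∙⊞????
⊞⊞⊞??∙∙∙∙∙⊞????
⊞⊞⊞??∙∙∙∙∙⊞????
⊞⊞⊞??⊞⊞∙⊞⊞⊞????
⊞⊞⊞??∙∙⊚⊞⊞⊞????
⊞⊞⊞??∙∙∙∙∙?????
⊞⊞⊞??∙∙∙⊞⊞?????
⊞⊞⊞????????????
⊞⊞⊞????????????
⊞⊞⊞????????????
⊞⊞⊞????????????
⊞⊞⊞????????????

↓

⊞⊞⊞???⊕∙∙∙⊞????
⊞⊞⊞???∙∙∙∙⊞????
⊞⊞⊞??∙∙∙∙∙⊞????
⊞⊞⊞??∙∙∙∙∙⊞????
⊞⊞⊞??∙∙∙∙∙⊞????
⊞⊞⊞??⊞⊞∙⊞⊞⊞????
⊞⊞⊞??∙∙⊡⊞⊞⊞????
⊞⊞⊞??∙∙⊚∙∙?????
⊞⊞⊞??∙∙∙⊞⊞?????
⊞⊞⊞??⊞⊞∙⊞⊞?????
⊞⊞⊞????????????
⊞⊞⊞????????????
⊞⊞⊞????????????
⊞⊞⊞????????????
⊞⊞⊞????????????

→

⊞⊞???⊕∙∙∙⊞?????
⊞⊞???∙∙∙∙⊞?????
⊞⊞??∙∙∙∙∙⊞?????
⊞⊞??∙∙∙∙∙⊞?????
⊞⊞??∙∙∙∙∙⊞?????
⊞⊞??⊞⊞∙⊞⊞⊞?????
⊞⊞??∙∙⊡⊞⊞⊞?????
⊞⊞??∙∙∙⊚∙∙?????
⊞⊞??∙∙∙⊞⊞⊞?????
⊞⊞??⊞⊞∙⊞⊞⊞?????
⊞⊞?????????????
⊞⊞?????????????
⊞⊞?????????????
⊞⊞?????????????
⊞⊞?????????????

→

⊞???⊕∙∙∙⊞??????
⊞???∙∙∙∙⊞??????
⊞??∙∙∙∙∙⊞??????
⊞??∙∙∙∙∙⊞??????
⊞??∙∙∙∙∙⊞??????
⊞??⊞⊞∙⊞⊞⊞⊞?????
⊞??∙∙⊡⊞⊞⊞⊞?????
⊞??∙∙∙∙⊚∙∙?????
⊞??∙∙∙⊞⊞⊞⊞?????
⊞??⊞⊞∙⊞⊞⊞⊞?????
⊞??????????????
⊞??????????????
⊞??????????????
⊞??????????????
⊞??????????????

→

???⊕∙∙∙⊞???????
???∙∙∙∙⊞???????
??∙∙∙∙∙⊞???????
??∙∙∙∙∙⊞???????
??∙∙∙∙∙⊞???????
??⊞⊞∙⊞⊞⊞⊞⊞?????
??∙∙⊡⊞⊞⊞⊞∙?????
??∙∙∙∙∙⊚∙∙?????
??∙∙∙⊞⊞⊞⊞∙?????
??⊞⊞∙⊞⊞⊞⊞∙?????
???????????????
???????????????
???????????????
???????????????
???????????????

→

??⊕∙∙∙⊞????????
??∙∙∙∙⊞????????
?∙∙∙∙∙⊞????????
?∙∙∙∙∙⊞????????
?∙∙∙∙∙⊞????????
?⊞⊞∙⊞⊞⊞⊞⊞⊞?????
?∙∙⊡⊞⊞⊞⊞∙∙?????
?∙∙∙∙∙∙⊚∙∙?????
?∙∙∙⊞⊞⊞⊞∙∙?????
?⊞⊞∙⊞⊞⊞⊞∙⊞?????
???????????????
???????????????
???????????????
???????????????
???????????????

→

?⊕∙∙∙⊞?????????
?∙∙∙∙⊞?????????
∙∙∙∙∙⊞?????????
∙∙∙∙∙⊞?????????
∙∙∙∙∙⊞?????????
⊞⊞∙⊞⊞⊞⊞⊞⊞⊞?????
∙∙⊡⊞⊞⊞⊞∙∙∙?????
∙∙∙∙∙∙∙⊚∙∙?????
∙∙∙⊞⊞⊞⊞∙∙∙?????
⊞⊞∙⊞⊞⊞⊞∙⊞⊞?????
???????????????
???????????????
???????????????
???????????????
???????????????

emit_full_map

?⊕∙∙∙⊞????
?∙∙∙∙⊞????
∙∙∙∙∙⊞????
∙∙∙∙∙⊞????
∙∙∙∙∙⊞????
⊞⊞∙⊞⊞⊞⊞⊞⊞⊞
∙∙⊡⊞⊞⊞⊞∙∙∙
∙∙∙∙∙∙∙⊚∙∙
∙∙∙⊞⊞⊞⊞∙∙∙
⊞⊞∙⊞⊞⊞⊞∙⊞⊞

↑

???????????????
?⊕∙∙∙⊞?????????
?∙∙∙∙⊞?????????
∙∙∙∙∙⊞?????????
∙∙∙∙∙⊞?????????
∙∙∙∙∙⊞⊞⊞⊞⊞?????
⊞⊞∙⊞⊞⊞⊞⊞⊞⊞?????
∙∙⊡⊞⊞⊞⊞⊚∙∙?????
∙∙∙∙∙∙∙∙∙∙?????
∙∙∙⊞⊞⊞⊞∙∙∙?????
⊞⊞∙⊞⊞⊞⊞∙⊞⊞?????
???????????????
???????????????
???????????????
???????????????

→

???????????????
⊕∙∙∙⊞??????????
∙∙∙∙⊞??????????
∙∙∙∙⊞??????????
∙∙∙∙⊞??????????
∙∙∙∙⊞⊞⊞⊞⊞⊞?????
⊞∙⊞⊞⊞⊞⊞⊞⊞⊞?????
∙⊡⊞⊞⊞⊞∙⊚∙∙?????
∙∙∙∙∙∙∙∙∙∙?????
∙∙⊞⊞⊞⊞∙∙∙∙?????
⊞∙⊞⊞⊞⊞∙⊞⊞??????
???????????????
???????????????
???????????????
???????????????

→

???????????????
∙∙∙⊞???????????
∙∙∙⊞???????????
∙∙∙⊞???????????
∙∙∙⊞???????????
∙∙∙⊞⊞⊞⊞⊞⊞⊞?????
∙⊞⊞⊞⊞⊞⊞⊞⊞⊞?????
⊡⊞⊞⊞⊞∙∙⊚∙⊕?????
∙∙∙∙∙∙∙∙∙∙?????
∙⊞⊞⊞⊞∙∙∙∙∙?????
∙⊞⊞⊞⊞∙⊞⊞???????
???????????????
???????????????
???????????????
???????????????

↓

∙∙∙⊞???????????
∙∙∙⊞???????????
∙∙∙⊞???????????
∙∙∙⊞???????????
∙∙∙⊞⊞⊞⊞⊞⊞⊞?????
∙⊞⊞⊞⊞⊞⊞⊞⊞⊞?????
⊡⊞⊞⊞⊞∙∙∙∙⊕?????
∙∙∙∙∙∙∙⊚∙∙?????
∙⊞⊞⊞⊞∙∙∙∙∙?????
∙⊞⊞⊞⊞∙⊞⊞⊞⊞?????
???????????????
???????????????
???????????????
???????????????
???????????????

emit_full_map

?⊕∙∙∙⊞??????
?∙∙∙∙⊞??????
∙∙∙∙∙⊞??????
∙∙∙∙∙⊞??????
∙∙∙∙∙⊞⊞⊞⊞⊞⊞⊞
⊞⊞∙⊞⊞⊞⊞⊞⊞⊞⊞⊞
∙∙⊡⊞⊞⊞⊞∙∙∙∙⊕
∙∙∙∙∙∙∙∙∙⊚∙∙
∙∙∙⊞⊞⊞⊞∙∙∙∙∙
⊞⊞∙⊞⊞⊞⊞∙⊞⊞⊞⊞
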